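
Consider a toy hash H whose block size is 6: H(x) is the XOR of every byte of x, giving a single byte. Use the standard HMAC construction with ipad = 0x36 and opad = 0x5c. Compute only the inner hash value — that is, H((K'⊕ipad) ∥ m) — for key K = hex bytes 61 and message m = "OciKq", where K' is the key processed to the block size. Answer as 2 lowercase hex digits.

1e

Key hex bytes 61 is 1 byte ≤ B = 6; zero-pad to 6 bytes: K' = 61 00 00 00 00 00.
K' ⊕ ipad = 57 36 36 36 36 36.
Inner input = 57 36 36 36 36 36 ∥ 4f 63 69 4b 71.
Inner hash: XOR 57⊕36⊕36⊕36⊕36⊕36⊕4f⊕63⊕69⊕4b⊕71 = 1e.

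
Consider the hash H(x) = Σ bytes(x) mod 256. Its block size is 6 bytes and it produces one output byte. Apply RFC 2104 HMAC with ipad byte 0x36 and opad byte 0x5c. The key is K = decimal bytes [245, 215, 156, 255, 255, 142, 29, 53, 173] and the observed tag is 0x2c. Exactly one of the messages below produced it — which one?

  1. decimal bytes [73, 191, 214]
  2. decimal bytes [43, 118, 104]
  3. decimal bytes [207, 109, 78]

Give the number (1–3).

Key decimal bytes [245, 215, 156, 255, 255, 142, 29, 53, 173] = f5 d7 9c ff ff 8e 1d 35 ad is 9 bytes > B = 6, so hash it first: H(key) = f3, then zero-pad to 6 bytes: K' = f3 00 00 00 00 00.
K' ⊕ ipad = c5 36 36 36 36 36; K' ⊕ opad = af 5c 5c 5c 5c 5c.
m1: inner = H(c5 36 36 36 36 36 49 bf d6) = b1; tag = H(af 5c 5c 5c 5c 5c b1) = 2c ← matches
m2: inner = H(c5 36 36 36 36 36 2b 76 68) = dc; tag = H(af 5c 5c 5c 5c 5c dc) = 57
m3: inner = H(c5 36 36 36 36 36 cf 6d 4e) = 5d; tag = H(af 5c 5c 5c 5c 5c 5d) = d8

1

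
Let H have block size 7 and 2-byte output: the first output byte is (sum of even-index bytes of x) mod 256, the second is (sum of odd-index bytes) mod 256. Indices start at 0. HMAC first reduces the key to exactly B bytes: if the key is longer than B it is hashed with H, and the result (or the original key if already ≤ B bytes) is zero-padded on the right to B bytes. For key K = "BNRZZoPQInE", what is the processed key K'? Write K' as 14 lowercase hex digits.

|K| = 11 > B = 7, so first hash the key.
H(K): even-index sum = 460 mod 256 = 204; odd-index sum = 470 mod 256 = 214 → cc d6.
Zero-pad H(K) = cc d6 to 7 bytes: K' = cc d6 00 00 00 00 00.

ccd60000000000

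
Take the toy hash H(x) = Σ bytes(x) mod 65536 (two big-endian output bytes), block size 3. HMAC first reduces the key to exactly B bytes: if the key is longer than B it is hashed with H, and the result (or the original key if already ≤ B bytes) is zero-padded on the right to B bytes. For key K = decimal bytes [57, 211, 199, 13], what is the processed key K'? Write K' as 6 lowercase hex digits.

01e000

|K| = 4 > B = 3, so first hash the key.
H(K): sum = 57+211+199+13 = 480 → 01 e0.
Zero-pad H(K) = 01 e0 to 3 bytes: K' = 01 e0 00.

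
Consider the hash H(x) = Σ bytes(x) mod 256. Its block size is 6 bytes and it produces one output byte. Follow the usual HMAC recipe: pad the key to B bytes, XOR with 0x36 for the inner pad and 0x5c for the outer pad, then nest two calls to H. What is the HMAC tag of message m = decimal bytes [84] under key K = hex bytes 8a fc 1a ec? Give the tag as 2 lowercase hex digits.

70

Key hex bytes 8a fc 1a ec is 4 bytes ≤ B = 6; zero-pad to 6 bytes: K' = 8a fc 1a ec 00 00.
K' ⊕ ipad = bc ca 2c da 36 36.  K' ⊕ opad = d6 a0 46 b0 5c 5c.
Inner input = (K'⊕ipad) ∥ m = bc ca 2c da 36 36 ∥ 54.
Inner hash: sum = 188+202+44+218+54+54+84 = 844; mod 256 = 76 → 4c.
Outer input = (K'⊕opad) ∥ inner = d6 a0 46 b0 5c 5c ∥ 4c.
Outer hash (tag): sum = 214+160+70+176+92+92+76 = 880; mod 256 = 112 → 70.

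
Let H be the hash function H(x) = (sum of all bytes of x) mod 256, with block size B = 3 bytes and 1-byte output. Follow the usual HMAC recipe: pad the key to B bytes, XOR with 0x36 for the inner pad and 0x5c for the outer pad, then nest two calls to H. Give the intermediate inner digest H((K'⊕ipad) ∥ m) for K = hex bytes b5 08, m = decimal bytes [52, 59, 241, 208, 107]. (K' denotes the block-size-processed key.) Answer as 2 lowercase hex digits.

92

Key hex bytes b5 08 is 2 bytes ≤ B = 3; zero-pad to 3 bytes: K' = b5 08 00.
K' ⊕ ipad = 83 3e 36.
Inner input = 83 3e 36 ∥ 34 3b f1 d0 6b.
Inner hash: sum = 131+62+54+52+59+241+208+107 = 914; mod 256 = 146 → 92.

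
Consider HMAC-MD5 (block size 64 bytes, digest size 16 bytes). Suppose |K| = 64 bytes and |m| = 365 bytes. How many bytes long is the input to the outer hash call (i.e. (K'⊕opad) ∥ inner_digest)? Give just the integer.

80

Key is 64 ≤ 64 bytes, zero-padded: |K'| = 64.
Outer input = (K'⊕opad) ∥ H(inner) → 64 + 16 = 80 bytes.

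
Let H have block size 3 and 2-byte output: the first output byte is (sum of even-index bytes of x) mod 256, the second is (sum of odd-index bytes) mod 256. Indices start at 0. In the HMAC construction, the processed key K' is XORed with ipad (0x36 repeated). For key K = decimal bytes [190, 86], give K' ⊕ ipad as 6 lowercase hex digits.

886036

Key decimal bytes [190, 86] = be 56 is 2 bytes ≤ B = 3; zero-pad to 3 bytes: K' = be 56 00.
XOR each byte with 0x36: be⊕36=88, 56⊕36=60, 00⊕36=36.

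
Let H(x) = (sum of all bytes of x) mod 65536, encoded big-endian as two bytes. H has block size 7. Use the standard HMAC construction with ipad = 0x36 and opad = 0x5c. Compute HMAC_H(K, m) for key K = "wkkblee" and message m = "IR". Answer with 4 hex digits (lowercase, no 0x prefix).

Key "wkkblee" = 77 6b 6b 62 6c 65 65 is exactly B = 7 bytes: K' = 77 6b 6b 62 6c 65 65.
K' ⊕ ipad = 41 5d 5d 54 5a 53 53.  K' ⊕ opad = 2b 37 37 3e 30 39 39.
Inner input = (K'⊕ipad) ∥ m = 41 5d 5d 54 5a 53 53 ∥ 49 52.
Inner hash: sum = 65+93+93+84+90+83+83+73+82 = 746 → 02 ea.
Outer input = (K'⊕opad) ∥ inner = 2b 37 37 3e 30 39 39 ∥ 02 ea.
Outer hash (tag): sum = 43+55+55+62+48+57+57+2+234 = 613 → 02 65.

0265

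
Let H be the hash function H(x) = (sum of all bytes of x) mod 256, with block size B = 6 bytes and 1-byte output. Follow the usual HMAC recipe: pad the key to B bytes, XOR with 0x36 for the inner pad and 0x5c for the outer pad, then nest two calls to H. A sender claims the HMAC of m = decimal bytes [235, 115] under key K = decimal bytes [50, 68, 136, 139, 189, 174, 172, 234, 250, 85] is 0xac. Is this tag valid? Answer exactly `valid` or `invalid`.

Key decimal bytes [50, 68, 136, 139, 189, 174, 172, 234, 250, 85] = 32 44 88 8b bd ae ac ea fa 55 is 10 bytes > B = 6, so hash it first: H(key) = d9, then zero-pad to 6 bytes: K' = d9 00 00 00 00 00.
K' ⊕ ipad = ef 36 36 36 36 36; K' ⊕ opad = 85 5c 5c 5c 5c 5c.
Inner hash: sum = 239+54+54+54+54+54+235+115 = 859; mod 256 = 91 → 5b.
Outer hash (recomputed tag): sum = 133+92+92+92+92+92+91 = 684; mod 256 = 172 → ac.
Recomputed tag = ac; claimed = ac → match.

valid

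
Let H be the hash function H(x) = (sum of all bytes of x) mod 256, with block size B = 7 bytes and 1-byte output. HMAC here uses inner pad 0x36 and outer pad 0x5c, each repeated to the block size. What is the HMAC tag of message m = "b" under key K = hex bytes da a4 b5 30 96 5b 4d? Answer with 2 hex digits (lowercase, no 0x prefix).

a6

Key hex bytes da a4 b5 30 96 5b 4d is exactly B = 7 bytes: K' = da a4 b5 30 96 5b 4d.
K' ⊕ ipad = ec 92 83 06 a0 6d 7b.  K' ⊕ opad = 86 f8 e9 6c ca 07 11.
Inner input = (K'⊕ipad) ∥ m = ec 92 83 06 a0 6d 7b ∥ 62.
Inner hash: sum = 236+146+131+6+160+109+123+98 = 1009; mod 256 = 241 → f1.
Outer input = (K'⊕opad) ∥ inner = 86 f8 e9 6c ca 07 11 ∥ f1.
Outer hash (tag): sum = 134+248+233+108+202+7+17+241 = 1190; mod 256 = 166 → a6.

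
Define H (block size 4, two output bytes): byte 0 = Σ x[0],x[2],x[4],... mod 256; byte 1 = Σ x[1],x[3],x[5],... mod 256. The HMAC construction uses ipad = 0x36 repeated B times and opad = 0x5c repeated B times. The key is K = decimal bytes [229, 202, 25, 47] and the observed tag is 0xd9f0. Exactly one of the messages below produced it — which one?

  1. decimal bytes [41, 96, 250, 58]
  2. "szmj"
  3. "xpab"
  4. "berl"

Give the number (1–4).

3

Key decimal bytes [229, 202, 25, 47] = e5 ca 19 2f is exactly B = 4 bytes: K' = e5 ca 19 2f.
K' ⊕ ipad = d3 fc 2f 19; K' ⊕ opad = b9 96 45 73.
m1: inner = H(d3 fc 2f 19 29 60 fa 3a) = 25 af; tag = H(b9 96 45 73 25 af) = 23b8
m2: inner = H(d3 fc 2f 19 73 7a 6d 6a) = e2 f9; tag = H(b9 96 45 73 e2 f9) = e002
m3: inner = H(d3 fc 2f 19 78 70 61 62) = db e7; tag = H(b9 96 45 73 db e7) = d9f0 ← matches
m4: inner = H(d3 fc 2f 19 62 65 72 6c) = d6 e6; tag = H(b9 96 45 73 d6 e6) = d4ef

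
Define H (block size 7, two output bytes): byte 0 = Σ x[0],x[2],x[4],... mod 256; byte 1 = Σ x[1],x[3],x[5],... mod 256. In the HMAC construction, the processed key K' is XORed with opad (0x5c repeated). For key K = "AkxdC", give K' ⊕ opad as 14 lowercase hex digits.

Key "AkxdC" = 41 6b 78 64 43 is 5 bytes ≤ B = 7; zero-pad to 7 bytes: K' = 41 6b 78 64 43 00 00.
XOR each byte with 0x5c: 41⊕5c=1d, 6b⊕5c=37, 78⊕5c=24, 64⊕5c=38, 43⊕5c=1f, 00⊕5c=5c, 00⊕5c=5c.

1d3724381f5c5c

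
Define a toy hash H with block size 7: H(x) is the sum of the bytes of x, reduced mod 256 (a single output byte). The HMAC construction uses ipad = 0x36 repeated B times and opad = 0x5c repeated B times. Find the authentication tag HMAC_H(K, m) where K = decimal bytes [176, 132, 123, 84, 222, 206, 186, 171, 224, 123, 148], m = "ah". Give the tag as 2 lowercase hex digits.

Key decimal bytes [176, 132, 123, 84, 222, 206, 186, 171, 224, 123, 148] = b0 84 7b 54 de ce ba ab e0 7b 94 is 11 bytes > B = 7, so hash it first: H(key) = 03, then zero-pad to 7 bytes: K' = 03 00 00 00 00 00 00.
K' ⊕ ipad = 35 36 36 36 36 36 36.  K' ⊕ opad = 5f 5c 5c 5c 5c 5c 5c.
Inner input = (K'⊕ipad) ∥ m = 35 36 36 36 36 36 36 ∥ 61 68.
Inner hash: sum = 53+54+54+54+54+54+54+97+104 = 578; mod 256 = 66 → 42.
Outer input = (K'⊕opad) ∥ inner = 5f 5c 5c 5c 5c 5c 5c ∥ 42.
Outer hash (tag): sum = 95+92+92+92+92+92+92+66 = 713; mod 256 = 201 → c9.

c9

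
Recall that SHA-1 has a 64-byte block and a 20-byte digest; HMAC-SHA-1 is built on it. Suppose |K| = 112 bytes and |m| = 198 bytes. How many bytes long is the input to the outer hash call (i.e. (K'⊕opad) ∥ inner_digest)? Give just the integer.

84

Key is 112 > 64 bytes, so it is hashed to 20 bytes then zero-padded to 64: |K'| = 64.
Outer input = (K'⊕opad) ∥ H(inner) → 64 + 20 = 84 bytes.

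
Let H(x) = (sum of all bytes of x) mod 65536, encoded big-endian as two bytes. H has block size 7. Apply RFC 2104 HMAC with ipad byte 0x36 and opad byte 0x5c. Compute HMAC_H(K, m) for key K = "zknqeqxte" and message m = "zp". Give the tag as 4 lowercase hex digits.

Key "zknqeqxte" = 7a 6b 6e 71 65 71 78 74 65 is 9 bytes > B = 7, so hash it first: H(key) = 03 eb, then zero-pad to 7 bytes: K' = 03 eb 00 00 00 00 00.
K' ⊕ ipad = 35 dd 36 36 36 36 36.  K' ⊕ opad = 5f b7 5c 5c 5c 5c 5c.
Inner input = (K'⊕ipad) ∥ m = 35 dd 36 36 36 36 36 ∥ 7a 70.
Inner hash: sum = 53+221+54+54+54+54+54+122+112 = 778 → 03 0a.
Outer input = (K'⊕opad) ∥ inner = 5f b7 5c 5c 5c 5c 5c ∥ 03 0a.
Outer hash (tag): sum = 95+183+92+92+92+92+92+3+10 = 751 → 02 ef.

02ef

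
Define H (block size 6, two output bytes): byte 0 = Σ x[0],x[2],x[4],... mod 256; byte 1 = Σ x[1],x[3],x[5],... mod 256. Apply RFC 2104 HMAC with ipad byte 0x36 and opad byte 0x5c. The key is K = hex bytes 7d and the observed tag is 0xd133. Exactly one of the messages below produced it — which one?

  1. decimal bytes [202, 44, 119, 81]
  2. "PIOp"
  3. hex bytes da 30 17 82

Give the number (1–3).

Key hex bytes 7d is 1 byte ≤ B = 6; zero-pad to 6 bytes: K' = 7d 00 00 00 00 00.
K' ⊕ ipad = 4b 36 36 36 36 36; K' ⊕ opad = 21 5c 5c 5c 5c 5c.
m1: inner = H(4b 36 36 36 36 36 ca 2c 77 51) = f8 1f; tag = H(21 5c 5c 5c 5c 5c f8 1f) = d133 ← matches
m2: inner = H(4b 36 36 36 36 36 50 49 4f 70) = 56 5b; tag = H(21 5c 5c 5c 5c 5c 56 5b) = 2f6f
m3: inner = H(4b 36 36 36 36 36 da 30 17 82) = a8 54; tag = H(21 5c 5c 5c 5c 5c a8 54) = 8168

1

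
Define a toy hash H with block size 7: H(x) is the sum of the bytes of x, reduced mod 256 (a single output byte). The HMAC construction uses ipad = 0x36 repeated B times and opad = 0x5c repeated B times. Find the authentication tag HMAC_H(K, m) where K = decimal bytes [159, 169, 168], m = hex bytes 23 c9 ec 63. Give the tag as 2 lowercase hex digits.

Key decimal bytes [159, 169, 168] = 9f a9 a8 is 3 bytes ≤ B = 7; zero-pad to 7 bytes: K' = 9f a9 a8 00 00 00 00.
K' ⊕ ipad = a9 9f 9e 36 36 36 36.  K' ⊕ opad = c3 f5 f4 5c 5c 5c 5c.
Inner input = (K'⊕ipad) ∥ m = a9 9f 9e 36 36 36 36 ∥ 23 c9 ec 63.
Inner hash: sum = 169+159+158+54+54+54+54+35+201+236+99 = 1273; mod 256 = 249 → f9.
Outer input = (K'⊕opad) ∥ inner = c3 f5 f4 5c 5c 5c 5c ∥ f9.
Outer hash (tag): sum = 195+245+244+92+92+92+92+249 = 1301; mod 256 = 21 → 15.

15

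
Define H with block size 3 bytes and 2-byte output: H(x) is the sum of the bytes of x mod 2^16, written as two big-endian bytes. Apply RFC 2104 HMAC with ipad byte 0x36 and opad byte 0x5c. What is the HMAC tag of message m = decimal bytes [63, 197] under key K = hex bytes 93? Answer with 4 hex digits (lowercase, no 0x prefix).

019e

Key hex bytes 93 is 1 byte ≤ B = 3; zero-pad to 3 bytes: K' = 93 00 00.
K' ⊕ ipad = a5 36 36.  K' ⊕ opad = cf 5c 5c.
Inner input = (K'⊕ipad) ∥ m = a5 36 36 ∥ 3f c5.
Inner hash: sum = 165+54+54+63+197 = 533 → 02 15.
Outer input = (K'⊕opad) ∥ inner = cf 5c 5c ∥ 02 15.
Outer hash (tag): sum = 207+92+92+2+21 = 414 → 01 9e.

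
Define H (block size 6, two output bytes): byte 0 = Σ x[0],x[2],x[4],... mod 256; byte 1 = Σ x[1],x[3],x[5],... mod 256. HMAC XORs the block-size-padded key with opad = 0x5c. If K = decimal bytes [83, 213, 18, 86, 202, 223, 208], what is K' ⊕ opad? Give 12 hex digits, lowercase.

Key decimal bytes [83, 213, 18, 86, 202, 223, 208] = 53 d5 12 56 ca df d0 is 7 bytes > B = 6, so hash it first: H(key) = ff 0a, then zero-pad to 6 bytes: K' = ff 0a 00 00 00 00.
XOR each byte with 0x5c: ff⊕5c=a3, 0a⊕5c=56, 00⊕5c=5c, 00⊕5c=5c, 00⊕5c=5c, 00⊕5c=5c.

a3565c5c5c5c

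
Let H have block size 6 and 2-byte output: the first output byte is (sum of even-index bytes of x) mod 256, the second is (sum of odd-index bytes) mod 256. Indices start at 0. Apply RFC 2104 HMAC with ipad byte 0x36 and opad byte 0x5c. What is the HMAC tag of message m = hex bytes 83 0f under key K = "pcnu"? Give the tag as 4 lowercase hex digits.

11a1

Key "pcnu" = 70 63 6e 75 is 4 bytes ≤ B = 6; zero-pad to 6 bytes: K' = 70 63 6e 75 00 00.
K' ⊕ ipad = 46 55 58 43 36 36.  K' ⊕ opad = 2c 3f 32 29 5c 5c.
Inner input = (K'⊕ipad) ∥ m = 46 55 58 43 36 36 ∥ 83 0f.
Inner hash: even-index sum = 343 mod 256 = 87; odd-index sum = 221 mod 256 = 221 → 57 dd.
Outer input = (K'⊕opad) ∥ inner = 2c 3f 32 29 5c 5c ∥ 57 dd.
Outer hash (tag): even-index sum = 273 mod 256 = 17; odd-index sum = 417 mod 256 = 161 → 11 a1.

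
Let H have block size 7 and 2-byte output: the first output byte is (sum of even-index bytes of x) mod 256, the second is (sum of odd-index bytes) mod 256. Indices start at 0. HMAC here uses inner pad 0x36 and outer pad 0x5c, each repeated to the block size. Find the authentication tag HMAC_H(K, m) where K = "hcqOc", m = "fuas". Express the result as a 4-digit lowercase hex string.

Key "hcqOc" = 68 63 71 4f 63 is 5 bytes ≤ B = 7; zero-pad to 7 bytes: K' = 68 63 71 4f 63 00 00.
K' ⊕ ipad = 5e 55 47 79 55 36 36.  K' ⊕ opad = 34 3f 2d 13 3f 5c 5c.
Inner input = (K'⊕ipad) ∥ m = 5e 55 47 79 55 36 36 ∥ 66 75 61 73.
Inner hash: even-index sum = 536 mod 256 = 24; odd-index sum = 459 mod 256 = 203 → 18 cb.
Outer input = (K'⊕opad) ∥ inner = 34 3f 2d 13 3f 5c 5c ∥ 18 cb.
Outer hash (tag): even-index sum = 455 mod 256 = 199; odd-index sum = 198 mod 256 = 198 → c7 c6.

c7c6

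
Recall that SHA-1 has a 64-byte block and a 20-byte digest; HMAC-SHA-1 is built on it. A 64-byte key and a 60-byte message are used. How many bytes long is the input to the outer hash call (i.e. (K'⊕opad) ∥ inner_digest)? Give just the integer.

Key is 64 ≤ 64 bytes, zero-padded: |K'| = 64.
Outer input = (K'⊕opad) ∥ H(inner) → 64 + 20 = 84 bytes.

84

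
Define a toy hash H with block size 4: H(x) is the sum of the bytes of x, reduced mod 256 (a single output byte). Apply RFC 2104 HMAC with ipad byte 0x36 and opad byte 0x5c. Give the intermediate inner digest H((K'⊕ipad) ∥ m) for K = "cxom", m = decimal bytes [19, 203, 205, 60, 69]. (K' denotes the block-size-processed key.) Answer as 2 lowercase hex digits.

Key "cxom" = 63 78 6f 6d is exactly B = 4 bytes: K' = 63 78 6f 6d.
K' ⊕ ipad = 55 4e 59 5b.
Inner input = 55 4e 59 5b ∥ 13 cb cd 3c 45.
Inner hash: sum = 85+78+89+91+19+203+205+60+69 = 899; mod 256 = 131 → 83.

83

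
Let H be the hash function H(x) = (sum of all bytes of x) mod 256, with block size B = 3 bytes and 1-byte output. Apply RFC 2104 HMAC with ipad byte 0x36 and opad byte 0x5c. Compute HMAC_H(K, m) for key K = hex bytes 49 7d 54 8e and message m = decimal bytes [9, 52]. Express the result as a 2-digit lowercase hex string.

Key hex bytes 49 7d 54 8e is 4 bytes > B = 3, so hash it first: H(key) = a8, then zero-pad to 3 bytes: K' = a8 00 00.
K' ⊕ ipad = 9e 36 36.  K' ⊕ opad = f4 5c 5c.
Inner input = (K'⊕ipad) ∥ m = 9e 36 36 ∥ 09 34.
Inner hash: sum = 158+54+54+9+52 = 327; mod 256 = 71 → 47.
Outer input = (K'⊕opad) ∥ inner = f4 5c 5c ∥ 47.
Outer hash (tag): sum = 244+92+92+71 = 499; mod 256 = 243 → f3.

f3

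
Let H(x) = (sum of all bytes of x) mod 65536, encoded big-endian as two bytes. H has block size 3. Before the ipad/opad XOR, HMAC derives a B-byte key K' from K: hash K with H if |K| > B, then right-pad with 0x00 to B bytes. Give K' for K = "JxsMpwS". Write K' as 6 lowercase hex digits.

02bc00

|K| = 7 > B = 3, so first hash the key.
H(K): sum = 74+120+115+77+112+119+83 = 700 → 02 bc.
Zero-pad H(K) = 02 bc to 3 bytes: K' = 02 bc 00.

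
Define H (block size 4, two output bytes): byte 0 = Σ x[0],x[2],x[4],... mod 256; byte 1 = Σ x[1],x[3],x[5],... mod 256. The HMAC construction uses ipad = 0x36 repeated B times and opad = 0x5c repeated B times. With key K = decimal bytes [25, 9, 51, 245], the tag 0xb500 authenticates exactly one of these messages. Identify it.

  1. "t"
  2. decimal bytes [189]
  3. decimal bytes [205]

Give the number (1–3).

Key decimal bytes [25, 9, 51, 245] = 19 09 33 f5 is exactly B = 4 bytes: K' = 19 09 33 f5.
K' ⊕ ipad = 2f 3f 05 c3; K' ⊕ opad = 45 55 6f a9.
m1: inner = H(2f 3f 05 c3 74) = a8 02; tag = H(45 55 6f a9 a8 02) = 5c00
m2: inner = H(2f 3f 05 c3 bd) = f1 02; tag = H(45 55 6f a9 f1 02) = a500
m3: inner = H(2f 3f 05 c3 cd) = 01 02; tag = H(45 55 6f a9 01 02) = b500 ← matches

3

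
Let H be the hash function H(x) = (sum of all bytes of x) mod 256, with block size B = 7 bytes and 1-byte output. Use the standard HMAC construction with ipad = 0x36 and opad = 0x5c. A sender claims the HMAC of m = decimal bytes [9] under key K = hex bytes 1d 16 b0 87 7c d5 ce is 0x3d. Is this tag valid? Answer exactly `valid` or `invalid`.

Key hex bytes 1d 16 b0 87 7c d5 ce is exactly B = 7 bytes: K' = 1d 16 b0 87 7c d5 ce.
K' ⊕ ipad = 2b 20 86 b1 4a e3 f8; K' ⊕ opad = 41 4a ec db 20 89 92.
Inner hash: sum = 43+32+134+177+74+227+248+9 = 944; mod 256 = 176 → b0.
Outer hash (recomputed tag): sum = 65+74+236+219+32+137+146+176 = 1085; mod 256 = 61 → 3d.
Recomputed tag = 3d; claimed = 3d → match.

valid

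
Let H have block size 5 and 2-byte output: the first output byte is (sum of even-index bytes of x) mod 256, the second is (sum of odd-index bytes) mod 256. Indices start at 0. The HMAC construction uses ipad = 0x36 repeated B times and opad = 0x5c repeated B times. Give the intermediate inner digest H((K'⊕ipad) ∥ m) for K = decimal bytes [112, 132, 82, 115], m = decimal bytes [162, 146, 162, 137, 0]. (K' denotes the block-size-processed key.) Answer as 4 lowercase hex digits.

fb3b

Key decimal bytes [112, 132, 82, 115] = 70 84 52 73 is 4 bytes ≤ B = 5; zero-pad to 5 bytes: K' = 70 84 52 73 00.
K' ⊕ ipad = 46 b2 64 45 36.
Inner input = 46 b2 64 45 36 ∥ a2 92 a2 89 00.
Inner hash: even-index sum = 507 mod 256 = 251; odd-index sum = 571 mod 256 = 59 → fb 3b.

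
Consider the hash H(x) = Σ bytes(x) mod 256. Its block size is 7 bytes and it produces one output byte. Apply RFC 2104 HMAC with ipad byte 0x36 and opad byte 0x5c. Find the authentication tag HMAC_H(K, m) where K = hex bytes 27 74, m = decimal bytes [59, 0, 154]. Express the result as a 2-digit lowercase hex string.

Key hex bytes 27 74 is 2 bytes ≤ B = 7; zero-pad to 7 bytes: K' = 27 74 00 00 00 00 00.
K' ⊕ ipad = 11 42 36 36 36 36 36.  K' ⊕ opad = 7b 28 5c 5c 5c 5c 5c.
Inner input = (K'⊕ipad) ∥ m = 11 42 36 36 36 36 36 ∥ 3b 00 9a.
Inner hash: sum = 17+66+54+54+54+54+54+59+0+154 = 566; mod 256 = 54 → 36.
Outer input = (K'⊕opad) ∥ inner = 7b 28 5c 5c 5c 5c 5c ∥ 36.
Outer hash (tag): sum = 123+40+92+92+92+92+92+54 = 677; mod 256 = 165 → a5.

a5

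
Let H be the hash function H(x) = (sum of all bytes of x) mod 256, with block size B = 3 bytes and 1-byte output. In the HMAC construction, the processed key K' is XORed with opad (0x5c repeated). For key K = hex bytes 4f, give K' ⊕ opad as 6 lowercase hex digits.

Key hex bytes 4f is 1 byte ≤ B = 3; zero-pad to 3 bytes: K' = 4f 00 00.
XOR each byte with 0x5c: 4f⊕5c=13, 00⊕5c=5c, 00⊕5c=5c.

135c5c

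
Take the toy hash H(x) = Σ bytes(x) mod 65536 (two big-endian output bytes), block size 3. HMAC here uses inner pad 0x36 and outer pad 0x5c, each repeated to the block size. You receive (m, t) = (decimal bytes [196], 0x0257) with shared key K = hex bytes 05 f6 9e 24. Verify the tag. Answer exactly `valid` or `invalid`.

valid

Key hex bytes 05 f6 9e 24 is 4 bytes > B = 3, so hash it first: H(key) = 01 bd, then zero-pad to 3 bytes: K' = 01 bd 00.
K' ⊕ ipad = 37 8b 36; K' ⊕ opad = 5d e1 5c.
Inner hash: sum = 55+139+54+196 = 444 → 01 bc.
Outer hash (recomputed tag): sum = 93+225+92+1+188 = 599 → 02 57.
Recomputed tag = 0257; claimed = 0257 → match.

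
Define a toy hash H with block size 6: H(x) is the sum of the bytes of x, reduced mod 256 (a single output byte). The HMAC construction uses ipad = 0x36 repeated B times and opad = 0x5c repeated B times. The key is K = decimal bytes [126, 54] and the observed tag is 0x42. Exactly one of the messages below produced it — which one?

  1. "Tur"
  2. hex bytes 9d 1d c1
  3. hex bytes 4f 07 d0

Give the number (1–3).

Key decimal bytes [126, 54] = 7e 36 is 2 bytes ≤ B = 6; zero-pad to 6 bytes: K' = 7e 36 00 00 00 00.
K' ⊕ ipad = 48 00 36 36 36 36; K' ⊕ opad = 22 6a 5c 5c 5c 5c.
m1: inner = H(48 00 36 36 36 36 54 75 72) = 5b; tag = H(22 6a 5c 5c 5c 5c 5b) = 57
m2: inner = H(48 00 36 36 36 36 9d 1d c1) = 9b; tag = H(22 6a 5c 5c 5c 5c 9b) = 97
m3: inner = H(48 00 36 36 36 36 4f 07 d0) = 46; tag = H(22 6a 5c 5c 5c 5c 46) = 42 ← matches

3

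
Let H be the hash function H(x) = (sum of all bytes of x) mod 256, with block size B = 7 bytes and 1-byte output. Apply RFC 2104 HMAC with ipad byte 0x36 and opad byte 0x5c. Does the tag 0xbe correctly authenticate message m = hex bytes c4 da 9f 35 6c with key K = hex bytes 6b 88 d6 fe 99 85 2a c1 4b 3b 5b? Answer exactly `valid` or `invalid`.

valid

Key hex bytes 6b 88 d6 fe 99 85 2a c1 4b 3b 5b is 11 bytes > B = 7, so hash it first: H(key) = b1, then zero-pad to 7 bytes: K' = b1 00 00 00 00 00 00.
K' ⊕ ipad = 87 36 36 36 36 36 36; K' ⊕ opad = ed 5c 5c 5c 5c 5c 5c.
Inner hash: sum = 135+54+54+54+54+54+54+196+218+159+53+108 = 1193; mod 256 = 169 → a9.
Outer hash (recomputed tag): sum = 237+92+92+92+92+92+92+169 = 958; mod 256 = 190 → be.
Recomputed tag = be; claimed = be → match.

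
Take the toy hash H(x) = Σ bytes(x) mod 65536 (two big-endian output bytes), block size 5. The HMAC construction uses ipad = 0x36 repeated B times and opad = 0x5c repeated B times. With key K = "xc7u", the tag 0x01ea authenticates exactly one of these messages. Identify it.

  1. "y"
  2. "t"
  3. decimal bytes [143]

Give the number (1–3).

Key "xc7u" = 78 63 37 75 is 4 bytes ≤ B = 5; zero-pad to 5 bytes: K' = 78 63 37 75 00.
K' ⊕ ipad = 4e 55 01 43 36; K' ⊕ opad = 24 3f 6b 29 5c.
m1: inner = H(4e 55 01 43 36 79) = 01 96; tag = H(24 3f 6b 29 5c 01 96) = 01ea ← matches
m2: inner = H(4e 55 01 43 36 74) = 01 91; tag = H(24 3f 6b 29 5c 01 91) = 01e5
m3: inner = H(4e 55 01 43 36 8f) = 01 ac; tag = H(24 3f 6b 29 5c 01 ac) = 0200

1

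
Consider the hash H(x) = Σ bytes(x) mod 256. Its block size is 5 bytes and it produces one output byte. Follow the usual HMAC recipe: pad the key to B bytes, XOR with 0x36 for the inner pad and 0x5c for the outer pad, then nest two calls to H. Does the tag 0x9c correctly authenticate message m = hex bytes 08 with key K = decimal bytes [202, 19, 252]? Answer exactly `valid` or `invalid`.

valid

Key decimal bytes [202, 19, 252] = ca 13 fc is 3 bytes ≤ B = 5; zero-pad to 5 bytes: K' = ca 13 fc 00 00.
K' ⊕ ipad = fc 25 ca 36 36; K' ⊕ opad = 96 4f a0 5c 5c.
Inner hash: sum = 252+37+202+54+54+8 = 607; mod 256 = 95 → 5f.
Outer hash (recomputed tag): sum = 150+79+160+92+92+95 = 668; mod 256 = 156 → 9c.
Recomputed tag = 9c; claimed = 9c → match.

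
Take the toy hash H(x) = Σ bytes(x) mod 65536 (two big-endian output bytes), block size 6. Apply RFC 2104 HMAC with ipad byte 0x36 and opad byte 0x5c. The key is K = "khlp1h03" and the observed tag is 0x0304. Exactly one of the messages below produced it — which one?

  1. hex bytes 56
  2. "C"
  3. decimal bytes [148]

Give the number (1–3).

Key "khlp1h03" = 6b 68 6c 70 31 68 30 33 is 8 bytes > B = 6, so hash it first: H(key) = 02 ab, then zero-pad to 6 bytes: K' = 02 ab 00 00 00 00.
K' ⊕ ipad = 34 9d 36 36 36 36; K' ⊕ opad = 5e f7 5c 5c 5c 5c.
m1: inner = H(34 9d 36 36 36 36 56) = 01 ff; tag = H(5e f7 5c 5c 5c 5c 01 ff) = 03c5
m2: inner = H(34 9d 36 36 36 36 43) = 01 ec; tag = H(5e f7 5c 5c 5c 5c 01 ec) = 03b2
m3: inner = H(34 9d 36 36 36 36 94) = 02 3d; tag = H(5e f7 5c 5c 5c 5c 02 3d) = 0304 ← matches

3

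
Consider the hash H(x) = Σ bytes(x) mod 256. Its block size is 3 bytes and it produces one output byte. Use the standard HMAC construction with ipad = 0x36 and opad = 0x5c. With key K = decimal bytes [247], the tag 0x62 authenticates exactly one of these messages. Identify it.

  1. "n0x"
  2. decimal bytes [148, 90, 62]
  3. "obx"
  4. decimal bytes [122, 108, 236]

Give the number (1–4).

Key decimal bytes [247] = f7 is 1 byte ≤ B = 3; zero-pad to 3 bytes: K' = f7 00 00.
K' ⊕ ipad = c1 36 36; K' ⊕ opad = ab 5c 5c.
m1: inner = H(c1 36 36 6e 30 78) = 43; tag = H(ab 5c 5c 43) = a6
m2: inner = H(c1 36 36 94 5a 3e) = 59; tag = H(ab 5c 5c 59) = bc
m3: inner = H(c1 36 36 6f 62 78) = 76; tag = H(ab 5c 5c 76) = d9
m4: inner = H(c1 36 36 7a 6c ec) = ff; tag = H(ab 5c 5c ff) = 62 ← matches

4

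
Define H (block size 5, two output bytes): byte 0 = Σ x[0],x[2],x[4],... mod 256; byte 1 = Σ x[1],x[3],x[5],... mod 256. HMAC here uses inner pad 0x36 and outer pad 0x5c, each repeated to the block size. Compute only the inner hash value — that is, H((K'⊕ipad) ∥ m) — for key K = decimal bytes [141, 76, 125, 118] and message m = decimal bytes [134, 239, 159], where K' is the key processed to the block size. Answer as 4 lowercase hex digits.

Key decimal bytes [141, 76, 125, 118] = 8d 4c 7d 76 is 4 bytes ≤ B = 5; zero-pad to 5 bytes: K' = 8d 4c 7d 76 00.
K' ⊕ ipad = bb 7a 4b 40 36.
Inner input = bb 7a 4b 40 36 ∥ 86 ef 9f.
Inner hash: even-index sum = 555 mod 256 = 43; odd-index sum = 479 mod 256 = 223 → 2b df.

2bdf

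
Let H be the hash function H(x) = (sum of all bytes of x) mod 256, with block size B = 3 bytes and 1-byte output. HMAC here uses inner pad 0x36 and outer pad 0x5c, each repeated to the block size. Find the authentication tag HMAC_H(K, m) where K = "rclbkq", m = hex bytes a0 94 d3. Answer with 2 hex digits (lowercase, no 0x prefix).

97

Key "rclbkq" = 72 63 6c 62 6b 71 is 6 bytes > B = 3, so hash it first: H(key) = 7f, then zero-pad to 3 bytes: K' = 7f 00 00.
K' ⊕ ipad = 49 36 36.  K' ⊕ opad = 23 5c 5c.
Inner input = (K'⊕ipad) ∥ m = 49 36 36 ∥ a0 94 d3.
Inner hash: sum = 73+54+54+160+148+211 = 700; mod 256 = 188 → bc.
Outer input = (K'⊕opad) ∥ inner = 23 5c 5c ∥ bc.
Outer hash (tag): sum = 35+92+92+188 = 407; mod 256 = 151 → 97.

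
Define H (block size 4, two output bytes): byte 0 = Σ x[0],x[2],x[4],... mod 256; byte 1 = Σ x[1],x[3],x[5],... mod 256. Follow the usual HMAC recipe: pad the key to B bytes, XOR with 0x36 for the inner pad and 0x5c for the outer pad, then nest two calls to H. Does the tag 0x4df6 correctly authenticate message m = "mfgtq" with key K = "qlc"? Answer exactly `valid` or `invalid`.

valid

Key "qlc" = 71 6c 63 is 3 bytes ≤ B = 4; zero-pad to 4 bytes: K' = 71 6c 63 00.
K' ⊕ ipad = 47 5a 55 36; K' ⊕ opad = 2d 30 3f 5c.
Inner hash: even-index sum = 481 mod 256 = 225; odd-index sum = 362 mod 256 = 106 → e1 6a.
Outer hash (recomputed tag): even-index sum = 333 mod 256 = 77; odd-index sum = 246 mod 256 = 246 → 4d f6.
Recomputed tag = 4df6; claimed = 4df6 → match.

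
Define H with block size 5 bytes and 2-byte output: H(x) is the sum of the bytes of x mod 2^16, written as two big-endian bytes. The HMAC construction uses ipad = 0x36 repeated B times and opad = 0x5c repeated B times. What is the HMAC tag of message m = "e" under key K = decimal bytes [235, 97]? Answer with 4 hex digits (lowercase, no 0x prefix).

Key decimal bytes [235, 97] = eb 61 is 2 bytes ≤ B = 5; zero-pad to 5 bytes: K' = eb 61 00 00 00.
K' ⊕ ipad = dd 57 36 36 36.  K' ⊕ opad = b7 3d 5c 5c 5c.
Inner input = (K'⊕ipad) ∥ m = dd 57 36 36 36 ∥ 65.
Inner hash: sum = 221+87+54+54+54+101 = 571 → 02 3b.
Outer input = (K'⊕opad) ∥ inner = b7 3d 5c 5c 5c ∥ 02 3b.
Outer hash (tag): sum = 183+61+92+92+92+2+59 = 581 → 02 45.

0245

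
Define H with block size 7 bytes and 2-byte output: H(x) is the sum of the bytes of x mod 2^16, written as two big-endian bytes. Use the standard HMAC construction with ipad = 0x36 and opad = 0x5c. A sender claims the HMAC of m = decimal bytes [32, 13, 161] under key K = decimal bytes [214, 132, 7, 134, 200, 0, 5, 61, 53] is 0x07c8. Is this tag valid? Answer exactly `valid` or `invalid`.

invalid

Key decimal bytes [214, 132, 7, 134, 200, 0, 5, 61, 53] = d6 84 07 86 c8 00 05 3d 35 is 9 bytes > B = 7, so hash it first: H(key) = 03 26, then zero-pad to 7 bytes: K' = 03 26 00 00 00 00 00.
K' ⊕ ipad = 35 10 36 36 36 36 36; K' ⊕ opad = 5f 7a 5c 5c 5c 5c 5c.
Inner hash: sum = 53+16+54+54+54+54+54+32+13+161 = 545 → 02 21.
Outer hash (recomputed tag): sum = 95+122+92+92+92+92+92+2+33 = 712 → 02 c8.
Recomputed tag = 02c8; claimed = 07c8 → mismatch.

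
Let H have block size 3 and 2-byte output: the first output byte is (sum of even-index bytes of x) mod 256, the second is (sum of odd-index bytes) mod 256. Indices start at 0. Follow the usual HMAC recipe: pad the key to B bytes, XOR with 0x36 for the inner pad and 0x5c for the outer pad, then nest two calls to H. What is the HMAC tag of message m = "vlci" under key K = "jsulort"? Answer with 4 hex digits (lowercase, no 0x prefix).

3a0c

Key "jsulort" = 6a 73 75 6c 6f 72 74 is 7 bytes > B = 3, so hash it first: H(key) = c2 51, then zero-pad to 3 bytes: K' = c2 51 00.
K' ⊕ ipad = f4 67 36.  K' ⊕ opad = 9e 0d 5c.
Inner input = (K'⊕ipad) ∥ m = f4 67 36 ∥ 76 6c 63 69.
Inner hash: even-index sum = 511 mod 256 = 255; odd-index sum = 320 mod 256 = 64 → ff 40.
Outer input = (K'⊕opad) ∥ inner = 9e 0d 5c ∥ ff 40.
Outer hash (tag): even-index sum = 314 mod 256 = 58; odd-index sum = 268 mod 256 = 12 → 3a 0c.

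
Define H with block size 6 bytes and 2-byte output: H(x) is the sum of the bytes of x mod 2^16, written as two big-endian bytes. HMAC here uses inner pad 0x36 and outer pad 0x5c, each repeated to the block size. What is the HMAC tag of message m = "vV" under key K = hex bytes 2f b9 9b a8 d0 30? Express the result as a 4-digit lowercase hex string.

04b9

Key hex bytes 2f b9 9b a8 d0 30 is exactly B = 6 bytes: K' = 2f b9 9b a8 d0 30.
K' ⊕ ipad = 19 8f ad 9e e6 06.  K' ⊕ opad = 73 e5 c7 f4 8c 6c.
Inner input = (K'⊕ipad) ∥ m = 19 8f ad 9e e6 06 ∥ 76 56.
Inner hash: sum = 25+143+173+158+230+6+118+86 = 939 → 03 ab.
Outer input = (K'⊕opad) ∥ inner = 73 e5 c7 f4 8c 6c ∥ 03 ab.
Outer hash (tag): sum = 115+229+199+244+140+108+3+171 = 1209 → 04 b9.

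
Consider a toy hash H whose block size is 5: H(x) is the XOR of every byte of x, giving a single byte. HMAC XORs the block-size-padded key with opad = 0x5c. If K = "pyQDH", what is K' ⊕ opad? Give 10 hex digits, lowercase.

Key "pyQDH" = 70 79 51 44 48 is exactly B = 5 bytes: K' = 70 79 51 44 48.
XOR each byte with 0x5c: 70⊕5c=2c, 79⊕5c=25, 51⊕5c=0d, 44⊕5c=18, 48⊕5c=14.

2c250d1814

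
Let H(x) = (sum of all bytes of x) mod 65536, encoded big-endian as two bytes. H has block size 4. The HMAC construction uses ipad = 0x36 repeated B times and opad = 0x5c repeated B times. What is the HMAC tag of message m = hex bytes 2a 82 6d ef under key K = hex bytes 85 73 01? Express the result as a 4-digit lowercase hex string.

0231

Key hex bytes 85 73 01 is 3 bytes ≤ B = 4; zero-pad to 4 bytes: K' = 85 73 01 00.
K' ⊕ ipad = b3 45 37 36.  K' ⊕ opad = d9 2f 5d 5c.
Inner input = (K'⊕ipad) ∥ m = b3 45 37 36 ∥ 2a 82 6d ef.
Inner hash: sum = 179+69+55+54+42+130+109+239 = 877 → 03 6d.
Outer input = (K'⊕opad) ∥ inner = d9 2f 5d 5c ∥ 03 6d.
Outer hash (tag): sum = 217+47+93+92+3+109 = 561 → 02 31.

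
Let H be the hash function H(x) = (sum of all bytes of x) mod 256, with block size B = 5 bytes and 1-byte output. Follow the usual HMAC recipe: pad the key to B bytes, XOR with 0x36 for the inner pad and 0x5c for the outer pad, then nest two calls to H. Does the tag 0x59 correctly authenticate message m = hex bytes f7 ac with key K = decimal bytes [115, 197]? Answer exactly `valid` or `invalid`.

Key decimal bytes [115, 197] = 73 c5 is 2 bytes ≤ B = 5; zero-pad to 5 bytes: K' = 73 c5 00 00 00.
K' ⊕ ipad = 45 f3 36 36 36; K' ⊕ opad = 2f 99 5c 5c 5c.
Inner hash: sum = 69+243+54+54+54+247+172 = 893; mod 256 = 125 → 7d.
Outer hash (recomputed tag): sum = 47+153+92+92+92+125 = 601; mod 256 = 89 → 59.
Recomputed tag = 59; claimed = 59 → match.

valid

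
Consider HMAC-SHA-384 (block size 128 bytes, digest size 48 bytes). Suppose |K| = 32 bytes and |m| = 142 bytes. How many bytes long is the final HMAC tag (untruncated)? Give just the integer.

48

The tag is one SHA-384 digest: 48 bytes.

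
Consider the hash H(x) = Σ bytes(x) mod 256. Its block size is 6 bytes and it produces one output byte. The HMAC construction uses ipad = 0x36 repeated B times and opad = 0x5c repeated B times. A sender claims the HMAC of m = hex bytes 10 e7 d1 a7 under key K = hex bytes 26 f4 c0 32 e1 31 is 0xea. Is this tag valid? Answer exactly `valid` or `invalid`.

invalid

Key hex bytes 26 f4 c0 32 e1 31 is exactly B = 6 bytes: K' = 26 f4 c0 32 e1 31.
K' ⊕ ipad = 10 c2 f6 04 d7 07; K' ⊕ opad = 7a a8 9c 6e bd 6d.
Inner hash: sum = 16+194+246+4+215+7+16+231+209+167 = 1305; mod 256 = 25 → 19.
Outer hash (recomputed tag): sum = 122+168+156+110+189+109+25 = 879; mod 256 = 111 → 6f.
Recomputed tag = 6f; claimed = ea → mismatch.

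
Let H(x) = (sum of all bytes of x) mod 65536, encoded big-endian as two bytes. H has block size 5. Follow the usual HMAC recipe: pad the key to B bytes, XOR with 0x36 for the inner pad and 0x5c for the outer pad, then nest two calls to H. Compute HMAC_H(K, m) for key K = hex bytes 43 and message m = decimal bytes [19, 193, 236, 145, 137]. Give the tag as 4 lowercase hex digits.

01ba

Key hex bytes 43 is 1 byte ≤ B = 5; zero-pad to 5 bytes: K' = 43 00 00 00 00.
K' ⊕ ipad = 75 36 36 36 36.  K' ⊕ opad = 1f 5c 5c 5c 5c.
Inner input = (K'⊕ipad) ∥ m = 75 36 36 36 36 ∥ 13 c1 ec 91 89.
Inner hash: sum = 117+54+54+54+54+19+193+236+145+137 = 1063 → 04 27.
Outer input = (K'⊕opad) ∥ inner = 1f 5c 5c 5c 5c ∥ 04 27.
Outer hash (tag): sum = 31+92+92+92+92+4+39 = 442 → 01 ba.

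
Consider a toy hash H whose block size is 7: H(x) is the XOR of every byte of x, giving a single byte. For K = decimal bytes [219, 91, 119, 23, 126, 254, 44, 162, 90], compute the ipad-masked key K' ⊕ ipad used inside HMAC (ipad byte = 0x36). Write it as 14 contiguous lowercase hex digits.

Key decimal bytes [219, 91, 119, 23, 126, 254, 44, 162, 90] = db 5b 77 17 7e fe 2c a2 5a is 9 bytes > B = 7, so hash it first: H(key) = b4, then zero-pad to 7 bytes: K' = b4 00 00 00 00 00 00.
XOR each byte with 0x36: b4⊕36=82, 00⊕36=36, 00⊕36=36, 00⊕36=36, 00⊕36=36, 00⊕36=36, 00⊕36=36.

82363636363636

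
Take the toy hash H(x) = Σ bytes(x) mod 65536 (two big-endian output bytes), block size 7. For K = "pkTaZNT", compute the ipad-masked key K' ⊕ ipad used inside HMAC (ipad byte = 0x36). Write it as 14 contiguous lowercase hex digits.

465d62576c7862

Key "pkTaZNT" = 70 6b 54 61 5a 4e 54 is exactly B = 7 bytes: K' = 70 6b 54 61 5a 4e 54.
XOR each byte with 0x36: 70⊕36=46, 6b⊕36=5d, 54⊕36=62, 61⊕36=57, 5a⊕36=6c, 4e⊕36=78, 54⊕36=62.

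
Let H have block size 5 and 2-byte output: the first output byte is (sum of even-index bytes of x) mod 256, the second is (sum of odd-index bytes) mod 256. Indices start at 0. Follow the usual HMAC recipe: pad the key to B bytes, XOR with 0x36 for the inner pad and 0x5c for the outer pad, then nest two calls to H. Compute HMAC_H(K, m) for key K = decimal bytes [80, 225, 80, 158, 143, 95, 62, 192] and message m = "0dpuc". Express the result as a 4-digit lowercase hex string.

Key decimal bytes [80, 225, 80, 158, 143, 95, 62, 192] = 50 e1 50 9e 8f 5f 3e c0 is 8 bytes > B = 5, so hash it first: H(key) = 6d 9e, then zero-pad to 5 bytes: K' = 6d 9e 00 00 00.
K' ⊕ ipad = 5b a8 36 36 36.  K' ⊕ opad = 31 c2 5c 5c 5c.
Inner input = (K'⊕ipad) ∥ m = 5b a8 36 36 36 ∥ 30 64 70 75 63.
Inner hash: even-index sum = 416 mod 256 = 160; odd-index sum = 481 mod 256 = 225 → a0 e1.
Outer input = (K'⊕opad) ∥ inner = 31 c2 5c 5c 5c ∥ a0 e1.
Outer hash (tag): even-index sum = 458 mod 256 = 202; odd-index sum = 446 mod 256 = 190 → ca be.

cabe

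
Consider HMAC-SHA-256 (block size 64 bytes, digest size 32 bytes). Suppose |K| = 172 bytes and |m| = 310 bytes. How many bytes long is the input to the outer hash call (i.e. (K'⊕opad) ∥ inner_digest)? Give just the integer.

Key is 172 > 64 bytes, so it is hashed to 32 bytes then zero-padded to 64: |K'| = 64.
Outer input = (K'⊕opad) ∥ H(inner) → 64 + 32 = 96 bytes.

96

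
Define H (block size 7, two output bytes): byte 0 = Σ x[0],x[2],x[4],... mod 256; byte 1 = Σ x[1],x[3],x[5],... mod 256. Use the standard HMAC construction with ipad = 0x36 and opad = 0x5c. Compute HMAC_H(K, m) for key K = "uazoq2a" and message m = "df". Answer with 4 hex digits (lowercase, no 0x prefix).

Key "uazoq2a" = 75 61 7a 6f 71 32 61 is exactly B = 7 bytes: K' = 75 61 7a 6f 71 32 61.
K' ⊕ ipad = 43 57 4c 59 47 04 57.  K' ⊕ opad = 29 3d 26 33 2d 6e 3d.
Inner input = (K'⊕ipad) ∥ m = 43 57 4c 59 47 04 57 ∥ 64 66.
Inner hash: even-index sum = 403 mod 256 = 147; odd-index sum = 280 mod 256 = 24 → 93 18.
Outer input = (K'⊕opad) ∥ inner = 29 3d 26 33 2d 6e 3d ∥ 93 18.
Outer hash (tag): even-index sum = 209 mod 256 = 209; odd-index sum = 369 mod 256 = 113 → d1 71.

d171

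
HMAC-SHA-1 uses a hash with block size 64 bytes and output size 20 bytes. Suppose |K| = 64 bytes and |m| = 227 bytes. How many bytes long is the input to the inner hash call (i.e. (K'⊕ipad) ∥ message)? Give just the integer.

291

Key is 64 ≤ 64 bytes, zero-padded: |K'| = 64.
Inner input = (K'⊕ipad) ∥ m → 64 + 227 = 291 bytes.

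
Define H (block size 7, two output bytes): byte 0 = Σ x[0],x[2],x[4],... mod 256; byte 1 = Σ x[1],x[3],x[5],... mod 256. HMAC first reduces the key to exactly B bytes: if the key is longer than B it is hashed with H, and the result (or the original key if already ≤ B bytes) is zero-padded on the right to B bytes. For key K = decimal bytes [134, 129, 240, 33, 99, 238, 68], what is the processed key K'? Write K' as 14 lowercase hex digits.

8681f02163ee44

Key decimal bytes [134, 129, 240, 33, 99, 238, 68] = 86 81 f0 21 63 ee 44 is exactly B = 7 bytes: K' = 86 81 f0 21 63 ee 44.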